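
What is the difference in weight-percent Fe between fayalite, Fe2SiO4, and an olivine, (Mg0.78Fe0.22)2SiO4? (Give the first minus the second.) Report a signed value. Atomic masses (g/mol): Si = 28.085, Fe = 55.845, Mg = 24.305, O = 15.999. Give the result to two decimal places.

38.91 percentage points

M(Fe2SiO4) = 203.771 g/mol, so wt% Fe = 111.690/203.771 × 100 = 54.81%.
M((Mg0.78Fe0.22)2SiO4) = 154.569 g/mol, so wt% Fe = 24.572/154.569 × 100 = 15.90%.
54.81 − 15.90 = 38.91 pp.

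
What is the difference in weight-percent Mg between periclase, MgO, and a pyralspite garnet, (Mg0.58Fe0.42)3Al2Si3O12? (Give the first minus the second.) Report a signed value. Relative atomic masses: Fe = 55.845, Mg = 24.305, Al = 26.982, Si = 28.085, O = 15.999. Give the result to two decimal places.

First mineral: 24.305 g Mg in 40.304 g formula = 60.30 wt% Mg.
Second mineral: 42.291 g Mg in 442.862 g formula = 9.55 wt% Mg.
60.30% − 9.55% gives a difference of 50.75 percentage points.

50.75 percentage points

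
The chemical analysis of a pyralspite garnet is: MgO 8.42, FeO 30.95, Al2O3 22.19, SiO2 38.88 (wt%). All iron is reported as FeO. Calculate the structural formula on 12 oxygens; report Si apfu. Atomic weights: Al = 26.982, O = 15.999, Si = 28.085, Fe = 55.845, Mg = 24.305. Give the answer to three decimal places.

3.002 Si apfu

MgO (M=40.304): mol = 0.20891; Mg = 0.20891, O = 0.20891.
FeO (M=71.844): mol = 0.43079; Fe = 0.43079, O = 0.43079.
Al2O3 (M=101.961): mol = 0.21763; Al = 0.43526, O = 0.65289.
SiO2 (M=60.083): mol = 0.64710; Si = 0.64710, O = 1.29420.
ΣO = 2.58679; factor = 12/ΣO = 4.63895.
Si apfu = 0.64710 × 4.63895 = 3.002.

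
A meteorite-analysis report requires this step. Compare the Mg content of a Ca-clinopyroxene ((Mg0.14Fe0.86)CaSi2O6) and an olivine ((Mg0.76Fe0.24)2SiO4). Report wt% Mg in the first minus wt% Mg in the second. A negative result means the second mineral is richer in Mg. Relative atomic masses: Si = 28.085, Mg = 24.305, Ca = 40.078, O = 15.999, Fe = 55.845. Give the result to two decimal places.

Mg in (Mg0.14Fe0.86)CaSi2O6: molar mass 243.671 g/mol; 0.14×24.305 = 3.403 g → 1.40 wt%.
Mg in (Mg0.76Fe0.24)2SiO4: molar mass 155.830 g/mol; 1.52×24.305 = 36.944 g → 23.71 wt%.
Difference = 1.40 − 23.71 = -22.31 percentage points.

-22.31 percentage points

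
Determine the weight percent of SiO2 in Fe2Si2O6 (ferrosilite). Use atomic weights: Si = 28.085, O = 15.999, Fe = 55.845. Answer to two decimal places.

45.54 wt%

Formula mass = 263.854 g/mol.
2 Si → 2.0000 mol SiO2 per formula unit; M(SiO2) = 60.083, so SiO2 mass = 120.166 g.
120.166/263.854 × 100 = 45.54 wt%.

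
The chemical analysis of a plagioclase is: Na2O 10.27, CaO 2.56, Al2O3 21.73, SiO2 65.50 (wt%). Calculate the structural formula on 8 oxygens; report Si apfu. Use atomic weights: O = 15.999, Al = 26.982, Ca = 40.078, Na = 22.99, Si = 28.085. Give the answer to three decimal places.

2.877 Si apfu

Na2O: 10.27/61.979 = 0.16570 mol → 0.33140 mol Na, 0.16570 mol O.
CaO: 2.56/56.077 = 0.04565 mol → 0.04565 mol Ca, 0.04565 mol O.
Al2O3: 21.73/101.961 = 0.21312 mol → 0.42624 mol Al, 0.63936 mol O.
SiO2: 65.50/60.083 = 1.09016 mol → 1.09016 mol Si, 2.18032 mol O.
Total oxygen = 3.03103 mol. Normalization factor = 8/3.03103 = 2.63937.
Si per 8 O = 1.09016 × 2.63937 = 2.877.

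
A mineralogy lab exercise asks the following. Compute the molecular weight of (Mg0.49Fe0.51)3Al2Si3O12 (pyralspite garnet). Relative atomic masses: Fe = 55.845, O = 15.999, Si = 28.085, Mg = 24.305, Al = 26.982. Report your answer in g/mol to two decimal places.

451.38 g/mol

The formula mass is the sum 1.47×24.305 + 1.53×55.845 + 2×26.982 + 3×28.085 + 12×15.999.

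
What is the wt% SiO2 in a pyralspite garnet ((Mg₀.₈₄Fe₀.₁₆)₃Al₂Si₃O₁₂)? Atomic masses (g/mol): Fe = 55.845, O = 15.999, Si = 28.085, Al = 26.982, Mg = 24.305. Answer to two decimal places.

43.09 wt%

Formula mass = 418.261 g/mol.
3 Si → 3.0000 mol SiO2 per formula unit; M(SiO2) = 60.083, so SiO2 mass = 180.249 g.
180.249/418.261 × 100 = 43.09 wt%.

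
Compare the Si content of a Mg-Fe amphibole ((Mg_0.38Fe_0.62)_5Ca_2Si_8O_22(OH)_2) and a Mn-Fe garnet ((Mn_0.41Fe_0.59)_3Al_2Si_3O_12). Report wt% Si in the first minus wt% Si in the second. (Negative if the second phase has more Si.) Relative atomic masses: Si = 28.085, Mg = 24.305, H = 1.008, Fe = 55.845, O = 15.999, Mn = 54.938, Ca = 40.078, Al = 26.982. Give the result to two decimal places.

M((Mg_0.38Fe_0.62)_5Ca_2Si_8O_22(OH)_2) = 910.127 g/mol, so wt% Si = 224.680/910.127 × 100 = 24.69%.
M((Mn_0.41Fe_0.59)_3Al_2Si_3O_12) = 496.626 g/mol, so wt% Si = 84.255/496.626 × 100 = 16.97%.
24.69 − 16.97 = 7.72 pp.

7.72 percentage points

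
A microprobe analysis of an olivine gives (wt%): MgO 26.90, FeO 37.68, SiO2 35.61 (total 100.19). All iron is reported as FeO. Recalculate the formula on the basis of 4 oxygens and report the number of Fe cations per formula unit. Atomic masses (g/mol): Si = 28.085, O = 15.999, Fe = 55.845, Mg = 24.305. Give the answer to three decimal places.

0.882 Fe apfu

MgO: 26.90/40.304 = 0.66743 mol → 0.66743 mol Mg, 0.66743 mol O.
FeO: 37.68/71.844 = 0.52447 mol → 0.52447 mol Fe, 0.52447 mol O.
SiO2: 35.61/60.083 = 0.59268 mol → 0.59268 mol Si, 1.18536 mol O.
Total oxygen = 2.37726 mol. Normalization factor = 4/2.37726 = 1.68261.
Fe per 4 O = 0.52447 × 1.68261 = 0.882.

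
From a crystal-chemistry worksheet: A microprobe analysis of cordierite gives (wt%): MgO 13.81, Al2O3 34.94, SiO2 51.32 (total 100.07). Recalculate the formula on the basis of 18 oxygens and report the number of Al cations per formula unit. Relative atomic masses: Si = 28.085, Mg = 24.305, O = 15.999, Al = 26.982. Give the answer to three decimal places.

13.81 wt% MgO ÷ 40.304 g/mol = 0.34265 mol, giving 0.34265 Mg and 0.34265 O.
34.94 wt% Al2O3 ÷ 101.961 g/mol = 0.34268 mol, giving 0.68536 Al and 1.02804 O.
51.32 wt% SiO2 ÷ 60.083 g/mol = 0.85415 mol, giving 0.85415 Si and 1.70830 O.
Oxygen sums to 3.07899; scaling by 18/3.07899 = 5.84607 puts the formula on 18 O.
Al: 0.68536 × 5.84607 = 4.007 atoms per formula unit.

4.007 Al apfu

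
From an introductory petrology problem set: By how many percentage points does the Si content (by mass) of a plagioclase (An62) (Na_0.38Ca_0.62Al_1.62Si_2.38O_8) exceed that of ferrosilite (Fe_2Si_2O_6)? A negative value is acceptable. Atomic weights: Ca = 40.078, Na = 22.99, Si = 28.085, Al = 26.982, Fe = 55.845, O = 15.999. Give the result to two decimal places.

First mineral: 66.842 g Si in 272.130 g formula = 24.56 wt% Si.
Second mineral: 56.170 g Si in 263.854 g formula = 21.29 wt% Si.
24.56% − 21.29% gives a difference of 3.27 percentage points.

3.27 percentage points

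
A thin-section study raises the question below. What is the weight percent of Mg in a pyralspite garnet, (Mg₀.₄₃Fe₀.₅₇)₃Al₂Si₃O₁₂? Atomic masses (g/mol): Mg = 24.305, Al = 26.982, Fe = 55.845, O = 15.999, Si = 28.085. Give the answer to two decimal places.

Molar mass of (Mg₀.₄₃Fe₀.₅₇)₃Al₂Si₃O₁₂: 1.29·24.305 + 1.71·55.845 + 2·26.982 + 3·28.085 + 12·15.999 = 457.055 g/mol.
Mass of Mg per formula unit: 1.29 × 24.305 = 31.353 g.
Weight fraction Mg = 31.353 / 457.055 = 0.0686.

6.86 weight percent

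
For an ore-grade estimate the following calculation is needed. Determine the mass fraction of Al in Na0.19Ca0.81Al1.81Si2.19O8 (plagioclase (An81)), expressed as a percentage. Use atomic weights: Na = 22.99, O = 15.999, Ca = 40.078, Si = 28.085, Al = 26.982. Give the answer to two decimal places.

17.75 weight percent

Molar mass of Na0.19Ca0.81Al1.81Si2.19O8: 0.19×22.99 + 0.81×40.078 + 1.81×26.982 + 2.19×28.085 + 8×15.999 = 275.167 g/mol.
Mass of Al per formula unit: 1.81 × 26.982 = 48.837 g.
Weight fraction Al = 48.837 / 275.167 = 0.1775.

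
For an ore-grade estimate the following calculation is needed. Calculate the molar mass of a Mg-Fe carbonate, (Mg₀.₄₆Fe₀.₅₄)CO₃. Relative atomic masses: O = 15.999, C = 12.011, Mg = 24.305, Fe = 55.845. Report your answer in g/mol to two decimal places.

101.34 g/mol

The formula mass is the sum 0.46*24.305 + 0.54*55.845 + 1*12.011 + 3*15.999.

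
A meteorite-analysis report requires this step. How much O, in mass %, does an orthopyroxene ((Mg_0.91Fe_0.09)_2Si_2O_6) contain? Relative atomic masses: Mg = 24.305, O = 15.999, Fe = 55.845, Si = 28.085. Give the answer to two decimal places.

Formula mass = 1.82·24.305 + 0.18·55.845 + 2·28.085 + 6·15.999 = 206.451 g/mol, of which 95.994 g is O.
So O makes up 95.994/206.451 = 0.4650 of the mass, i.e. 46.50%.

46.50 mass %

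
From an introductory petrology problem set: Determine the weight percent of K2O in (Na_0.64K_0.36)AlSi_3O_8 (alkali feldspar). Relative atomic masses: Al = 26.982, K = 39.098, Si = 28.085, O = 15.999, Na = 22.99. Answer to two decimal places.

6.33 wt%

Molar mass of (Na_0.64K_0.36)AlSi_3O_8 = 0.64×22.99 + 0.36×39.098 + 1×26.982 + 3×28.085 + 8×15.999 = 268.018 g/mol.
Each formula unit contains 0.36 K, equivalent to 0.36/2 = 0.1800 mol K2O.
M(K2O) = 2×39.098 + 1×15.999 = 94.195 g/mol.
Mass of K2O per formula unit = 0.1800 × 94.195 = 16.955 g.
K2O wt% = 16.955 / 268.018 × 100 = 6.33%.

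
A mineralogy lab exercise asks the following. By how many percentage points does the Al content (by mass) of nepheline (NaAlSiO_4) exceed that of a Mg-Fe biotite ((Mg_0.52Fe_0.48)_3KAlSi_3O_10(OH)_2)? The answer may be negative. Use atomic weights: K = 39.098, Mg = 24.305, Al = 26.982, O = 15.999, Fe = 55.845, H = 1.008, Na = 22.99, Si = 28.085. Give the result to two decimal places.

First mineral: 26.982 g Al in 142.053 g formula = 18.99 wt% Al.
Second mineral: 26.982 g Al in 462.672 g formula = 5.83 wt% Al.
18.99% − 5.83% gives a difference of 13.16 percentage points.

13.16 percentage points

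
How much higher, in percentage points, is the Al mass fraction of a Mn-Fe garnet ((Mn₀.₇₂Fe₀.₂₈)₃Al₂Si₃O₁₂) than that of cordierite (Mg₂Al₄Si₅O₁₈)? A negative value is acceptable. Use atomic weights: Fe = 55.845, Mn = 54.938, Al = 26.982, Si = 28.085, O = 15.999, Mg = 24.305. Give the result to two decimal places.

-7.57 percentage points

First mineral: 53.964 g Al in 495.783 g formula = 10.88 wt% Al.
Second mineral: 107.928 g Al in 584.945 g formula = 18.45 wt% Al.
10.88% − 18.45% gives a difference of -7.57 percentage points.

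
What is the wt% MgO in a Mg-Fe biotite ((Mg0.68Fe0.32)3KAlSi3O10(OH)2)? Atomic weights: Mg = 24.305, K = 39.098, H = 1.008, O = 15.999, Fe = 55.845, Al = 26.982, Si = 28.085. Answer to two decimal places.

18.37 wt%

Formula mass = 447.532 g/mol.
2.04 Mg → 2.0400 mol MgO per formula unit; M(MgO) = 40.304, so MgO mass = 82.220 g.
82.220/447.532 × 100 = 18.37 wt%.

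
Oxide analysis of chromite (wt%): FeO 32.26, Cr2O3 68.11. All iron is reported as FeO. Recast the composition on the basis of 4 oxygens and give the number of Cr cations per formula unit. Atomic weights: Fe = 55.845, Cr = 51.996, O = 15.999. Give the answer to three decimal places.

1.999 Cr apfu

FeO (M=71.844): mol = 0.44903; Fe = 0.44903, O = 0.44903.
Cr2O3 (M=151.989): mol = 0.44812; Cr = 0.89624, O = 1.34436.
ΣO = 1.79339; factor = 4/ΣO = 2.23041.
Cr apfu = 0.89624 × 2.23041 = 1.999.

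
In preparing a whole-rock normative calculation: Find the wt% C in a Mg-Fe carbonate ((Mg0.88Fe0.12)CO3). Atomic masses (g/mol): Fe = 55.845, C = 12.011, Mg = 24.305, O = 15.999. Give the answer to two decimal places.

Molar mass of (Mg0.88Fe0.12)CO3: 0.88·24.305 + 0.12·55.845 + 1·12.011 + 3·15.999 = 88.098 g/mol.
Mass of C per formula unit: 1 × 12.011 = 12.011 g.
Weight fraction C = 12.011 / 88.098 = 0.1363.

13.63 weight percent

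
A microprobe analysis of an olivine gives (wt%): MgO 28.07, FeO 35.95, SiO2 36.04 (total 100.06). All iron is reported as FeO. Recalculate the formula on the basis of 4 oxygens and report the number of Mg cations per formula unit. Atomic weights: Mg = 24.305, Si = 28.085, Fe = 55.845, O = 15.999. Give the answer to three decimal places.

1.162 Mg apfu

28.07 wt% MgO ÷ 40.304 g/mol = 0.69646 mol, giving 0.69646 Mg and 0.69646 O.
35.95 wt% FeO ÷ 71.844 g/mol = 0.50039 mol, giving 0.50039 Fe and 0.50039 O.
36.04 wt% SiO2 ÷ 60.083 g/mol = 0.59984 mol, giving 0.59984 Si and 1.19968 O.
Oxygen sums to 2.39653; scaling by 4/2.39653 = 1.66908 puts the formula on 4 O.
Mg: 0.69646 × 1.66908 = 1.162 atoms per formula unit.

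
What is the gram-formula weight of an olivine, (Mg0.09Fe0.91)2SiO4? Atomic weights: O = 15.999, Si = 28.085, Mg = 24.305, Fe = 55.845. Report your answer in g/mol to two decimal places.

M = 0.18(24.305) + 1.82(55.845) + 1(28.085) + 4(15.999)

198.09 g/mol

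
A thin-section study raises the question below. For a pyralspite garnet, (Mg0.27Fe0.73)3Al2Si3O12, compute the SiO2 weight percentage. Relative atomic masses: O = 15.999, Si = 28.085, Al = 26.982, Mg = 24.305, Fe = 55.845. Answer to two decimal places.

38.17 wt%

Molar mass of (Mg0.27Fe0.73)3Al2Si3O12 = 0.81·24.305 + 2.19·55.845 + 2·26.982 + 3·28.085 + 12·15.999 = 472.195 g/mol.
Each formula unit contains 3 Si, equivalent to 3/1 = 3.0000 mol SiO2.
M(SiO2) = 1×28.085 + 2×15.999 = 60.083 g/mol.
Mass of SiO2 per formula unit = 3.0000 × 60.083 = 180.249 g.
SiO2 wt% = 180.249 / 472.195 × 100 = 38.17%.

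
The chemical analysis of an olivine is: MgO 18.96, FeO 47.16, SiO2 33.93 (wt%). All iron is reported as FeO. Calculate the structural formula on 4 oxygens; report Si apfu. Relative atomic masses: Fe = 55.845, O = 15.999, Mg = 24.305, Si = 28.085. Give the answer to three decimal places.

MgO: 18.96/40.304 = 0.47042 mol → 0.47042 mol Mg, 0.47042 mol O.
FeO: 47.16/71.844 = 0.65642 mol → 0.65642 mol Fe, 0.65642 mol O.
SiO2: 33.93/60.083 = 0.56472 mol → 0.56472 mol Si, 1.12944 mol O.
Total oxygen = 2.25628 mol. Normalization factor = 4/2.25628 = 1.77283.
Si per 4 O = 0.56472 × 1.77283 = 1.001.

1.001 Si apfu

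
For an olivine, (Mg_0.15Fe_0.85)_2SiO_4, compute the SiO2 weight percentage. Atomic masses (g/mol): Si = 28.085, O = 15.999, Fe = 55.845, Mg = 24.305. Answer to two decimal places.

30.92 wt%

Formula mass = 194.309 g/mol.
1 Si → 1.0000 mol SiO2 per formula unit; M(SiO2) = 60.083, so SiO2 mass = 60.083 g.
60.083/194.309 × 100 = 30.92 wt%.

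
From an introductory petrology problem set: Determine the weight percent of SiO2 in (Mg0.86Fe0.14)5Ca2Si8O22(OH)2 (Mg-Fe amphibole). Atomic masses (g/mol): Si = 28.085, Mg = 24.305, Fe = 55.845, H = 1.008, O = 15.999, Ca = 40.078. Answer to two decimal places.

Molar mass of (Mg0.86Fe0.14)5Ca2Si8O22(OH)2 = 4.30*24.305 + 0.70*55.845 + 2*40.078 + 8*28.085 + 24*15.999 + 2*1.008 = 834.431 g/mol.
Each formula unit contains 8 Si, equivalent to 8/1 = 8.0000 mol SiO2.
M(SiO2) = 1×28.085 + 2×15.999 = 60.083 g/mol.
Mass of SiO2 per formula unit = 8.0000 × 60.083 = 480.664 g.
SiO2 wt% = 480.664 / 834.431 × 100 = 57.60%.

57.60 wt%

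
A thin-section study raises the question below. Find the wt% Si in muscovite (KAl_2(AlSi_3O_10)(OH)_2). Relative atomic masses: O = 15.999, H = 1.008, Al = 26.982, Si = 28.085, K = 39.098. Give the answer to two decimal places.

21.15 weight percent

M(KAl_2(AlSi_3O_10)(OH)_2) = 398.303 g/mol.
Si contributes 3 × 28.085 = 84.255 g per mole.
84.255/398.303 = 0.2115 → 21.15%.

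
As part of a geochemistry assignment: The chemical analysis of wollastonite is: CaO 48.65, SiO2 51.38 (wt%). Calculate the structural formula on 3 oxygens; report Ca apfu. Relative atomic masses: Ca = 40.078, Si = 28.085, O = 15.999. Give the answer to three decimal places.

1.010 Ca apfu

CaO: 48.65/56.077 = 0.86756 mol → 0.86756 mol Ca, 0.86756 mol O.
SiO2: 51.38/60.083 = 0.85515 mol → 0.85515 mol Si, 1.71030 mol O.
Total oxygen = 2.57786 mol. Normalization factor = 3/2.57786 = 1.16376.
Ca per 3 O = 0.86756 × 1.16376 = 1.010.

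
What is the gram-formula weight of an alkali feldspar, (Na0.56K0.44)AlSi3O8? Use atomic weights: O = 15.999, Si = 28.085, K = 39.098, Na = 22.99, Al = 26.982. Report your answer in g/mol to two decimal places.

269.31 g/mol

The formula mass is the sum 0.56(22.99) + 0.44(39.098) + 1(26.982) + 3(28.085) + 8(15.999).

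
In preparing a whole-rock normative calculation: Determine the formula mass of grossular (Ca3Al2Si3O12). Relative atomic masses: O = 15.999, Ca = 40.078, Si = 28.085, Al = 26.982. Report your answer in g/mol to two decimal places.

450.44 g/mol

Ca: 3 × 40.078 = 120.2340
Al: 2 × 26.982 = 53.9640
Si: 3 × 28.085 = 84.2550
O: 12 × 15.999 = 191.9880
Summing the contributions gives the formula mass.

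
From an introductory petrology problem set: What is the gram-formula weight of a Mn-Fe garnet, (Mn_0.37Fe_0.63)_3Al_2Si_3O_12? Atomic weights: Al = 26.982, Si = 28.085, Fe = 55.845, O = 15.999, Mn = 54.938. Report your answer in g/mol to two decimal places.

496.74 g/mol

The formula mass is the sum 1.11×54.938 + 1.89×55.845 + 2×26.982 + 3×28.085 + 12×15.999.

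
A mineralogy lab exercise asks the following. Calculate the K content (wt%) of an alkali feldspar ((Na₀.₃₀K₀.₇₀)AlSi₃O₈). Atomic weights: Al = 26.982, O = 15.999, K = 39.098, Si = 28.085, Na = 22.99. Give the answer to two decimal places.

Formula mass = 0.30×22.99 + 0.70×39.098 + 1×26.982 + 3×28.085 + 8×15.999 = 273.495 g/mol, of which 27.369 g is K.
So K makes up 27.369/273.495 = 0.1001 of the mass, i.e. 10.01%.

10.01 wt%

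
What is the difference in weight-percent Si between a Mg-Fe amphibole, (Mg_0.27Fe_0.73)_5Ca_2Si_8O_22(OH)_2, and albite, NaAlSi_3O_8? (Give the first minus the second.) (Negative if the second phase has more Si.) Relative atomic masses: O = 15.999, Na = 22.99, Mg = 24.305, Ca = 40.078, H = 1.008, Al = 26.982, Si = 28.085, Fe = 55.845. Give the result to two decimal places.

First mineral: 224.680 g Si in 927.474 g formula = 24.22 wt% Si.
Second mineral: 84.255 g Si in 262.219 g formula = 32.13 wt% Si.
24.22% − 32.13% gives a difference of -7.91 percentage points.

-7.91 percentage points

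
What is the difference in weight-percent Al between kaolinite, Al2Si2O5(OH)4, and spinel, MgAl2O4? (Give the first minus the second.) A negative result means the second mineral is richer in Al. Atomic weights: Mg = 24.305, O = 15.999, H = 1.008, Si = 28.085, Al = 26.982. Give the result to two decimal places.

-17.03 percentage points

M(Al2Si2O5(OH)4) = 258.157 g/mol, so wt% Al = 53.964/258.157 × 100 = 20.90%.
M(MgAl2O4) = 142.265 g/mol, so wt% Al = 53.964/142.265 × 100 = 37.93%.
20.90 − 37.93 = -17.03 pp.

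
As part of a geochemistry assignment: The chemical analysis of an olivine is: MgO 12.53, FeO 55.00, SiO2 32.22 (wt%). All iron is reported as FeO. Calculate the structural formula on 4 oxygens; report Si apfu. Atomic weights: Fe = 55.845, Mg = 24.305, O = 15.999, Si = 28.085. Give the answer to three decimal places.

12.53 wt% MgO ÷ 40.304 g/mol = 0.31089 mol, giving 0.31089 Mg and 0.31089 O.
55.00 wt% FeO ÷ 71.844 g/mol = 0.76555 mol, giving 0.76555 Fe and 0.76555 O.
32.22 wt% SiO2 ÷ 60.083 g/mol = 0.53626 mol, giving 0.53626 Si and 1.07252 O.
Oxygen sums to 2.14896; scaling by 4/2.14896 = 1.86137 puts the formula on 4 O.
Si: 0.53626 × 1.86137 = 0.998 atoms per formula unit.

0.998 Si apfu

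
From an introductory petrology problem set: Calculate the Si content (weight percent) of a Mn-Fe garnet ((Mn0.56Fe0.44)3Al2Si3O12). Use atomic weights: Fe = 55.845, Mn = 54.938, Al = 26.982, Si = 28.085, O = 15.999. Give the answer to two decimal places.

16.98 weight percent

M((Mn0.56Fe0.44)3Al2Si3O12) = 496.218 g/mol.
Si contributes 3 × 28.085 = 84.255 g per mole.
84.255/496.218 = 0.1698 → 16.98%.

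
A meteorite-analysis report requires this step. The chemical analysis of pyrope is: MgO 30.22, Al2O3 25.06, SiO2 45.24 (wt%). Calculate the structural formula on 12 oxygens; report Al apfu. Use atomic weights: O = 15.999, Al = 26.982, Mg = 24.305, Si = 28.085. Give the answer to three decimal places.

1.971 Al apfu

MgO: 30.22/40.304 = 0.74980 mol → 0.74980 mol Mg, 0.74980 mol O.
Al2O3: 25.06/101.961 = 0.24578 mol → 0.49156 mol Al, 0.73734 mol O.
SiO2: 45.24/60.083 = 0.75296 mol → 0.75296 mol Si, 1.50592 mol O.
Total oxygen = 2.99306 mol. Normalization factor = 12/2.99306 = 4.00927.
Al per 12 O = 0.49156 × 4.00927 = 1.971.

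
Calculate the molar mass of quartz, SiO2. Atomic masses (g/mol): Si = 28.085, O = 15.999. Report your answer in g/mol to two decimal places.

Si: 1 × 28.085 = 28.0850
O: 2 × 15.999 = 31.9980
Summing the contributions gives the formula mass.

60.08 g/mol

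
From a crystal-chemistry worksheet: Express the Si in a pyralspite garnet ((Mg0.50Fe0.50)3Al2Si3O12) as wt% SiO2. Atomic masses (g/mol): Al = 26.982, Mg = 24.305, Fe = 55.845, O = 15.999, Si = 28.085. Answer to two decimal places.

M((Mg0.50Fe0.50)3Al2Si3O12) = 450.432 g/mol; M(SiO2) = 60.083 g/mol.
Moles SiO2 per formula unit = 3 Si ÷ 1 = 3.0000.
SiO2 fraction = (3.0000 × 60.083) / 450.432 = 180.249/450.432 = 0.4002.

40.02 wt%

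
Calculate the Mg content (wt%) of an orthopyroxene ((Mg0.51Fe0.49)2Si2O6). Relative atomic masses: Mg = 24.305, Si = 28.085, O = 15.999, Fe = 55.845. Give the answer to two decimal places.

Formula mass = 1.02·24.305 + 0.98·55.845 + 2·28.085 + 6·15.999 = 231.683 g/mol, of which 24.791 g is Mg.
So Mg makes up 24.791/231.683 = 0.1070 of the mass, i.e. 10.70%.

10.70 wt%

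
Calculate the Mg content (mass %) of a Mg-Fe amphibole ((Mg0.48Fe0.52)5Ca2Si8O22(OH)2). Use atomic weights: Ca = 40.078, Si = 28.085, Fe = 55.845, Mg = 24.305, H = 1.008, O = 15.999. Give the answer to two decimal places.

Formula mass = 2.40*24.305 + 2.60*55.845 + 2*40.078 + 8*28.085 + 24*15.999 + 2*1.008 = 894.357 g/mol, of which 58.332 g is Mg.
So Mg makes up 58.332/894.357 = 0.0652 of the mass, i.e. 6.52%.

6.52 mass %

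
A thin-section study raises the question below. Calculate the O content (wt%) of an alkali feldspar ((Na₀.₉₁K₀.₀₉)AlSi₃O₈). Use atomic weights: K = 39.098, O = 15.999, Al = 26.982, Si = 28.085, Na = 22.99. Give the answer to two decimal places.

Formula mass = 0.91·22.99 + 0.09·39.098 + 1·26.982 + 3·28.085 + 8·15.999 = 263.669 g/mol, of which 127.992 g is O.
So O makes up 127.992/263.669 = 0.4854 of the mass, i.e. 48.54%.

48.54 wt%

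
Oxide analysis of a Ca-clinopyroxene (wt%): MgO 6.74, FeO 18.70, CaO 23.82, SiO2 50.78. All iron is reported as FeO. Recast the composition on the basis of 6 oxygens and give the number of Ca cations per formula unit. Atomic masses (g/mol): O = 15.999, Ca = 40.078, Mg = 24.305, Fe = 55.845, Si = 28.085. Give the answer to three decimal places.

6.74 wt% MgO ÷ 40.304 g/mol = 0.16723 mol, giving 0.16723 Mg and 0.16723 O.
18.70 wt% FeO ÷ 71.844 g/mol = 0.26029 mol, giving 0.26029 Fe and 0.26029 O.
23.82 wt% CaO ÷ 56.077 g/mol = 0.42477 mol, giving 0.42477 Ca and 0.42477 O.
50.78 wt% SiO2 ÷ 60.083 g/mol = 0.84516 mol, giving 0.84516 Si and 1.69032 O.
Oxygen sums to 2.54261; scaling by 6/2.54261 = 2.35978 puts the formula on 6 O.
Ca: 0.42477 × 2.35978 = 1.002 atoms per formula unit.

1.002 Ca apfu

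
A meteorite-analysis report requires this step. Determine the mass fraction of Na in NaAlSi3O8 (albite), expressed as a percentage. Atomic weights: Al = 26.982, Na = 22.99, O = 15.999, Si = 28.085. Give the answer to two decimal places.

Formula mass = 1×22.99 + 1×26.982 + 3×28.085 + 8×15.999 = 262.219 g/mol, of which 22.990 g is Na.
So Na makes up 22.990/262.219 = 0.0877 of the mass, i.e. 8.77%.

8.77 mass %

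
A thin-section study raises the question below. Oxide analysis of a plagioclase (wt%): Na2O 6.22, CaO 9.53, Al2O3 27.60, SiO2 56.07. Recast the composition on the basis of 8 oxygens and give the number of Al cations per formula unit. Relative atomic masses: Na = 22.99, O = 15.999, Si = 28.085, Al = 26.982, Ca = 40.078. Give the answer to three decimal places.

Na2O: 6.22/61.979 = 0.10036 mol → 0.20072 mol Na, 0.10036 mol O.
CaO: 9.53/56.077 = 0.16994 mol → 0.16994 mol Ca, 0.16994 mol O.
Al2O3: 27.60/101.961 = 0.27069 mol → 0.54138 mol Al, 0.81207 mol O.
SiO2: 56.07/60.083 = 0.93321 mol → 0.93321 mol Si, 1.86642 mol O.
Total oxygen = 2.94879 mol. Normalization factor = 8/2.94879 = 2.71298.
Al per 8 O = 0.54138 × 2.71298 = 1.469.

1.469 Al apfu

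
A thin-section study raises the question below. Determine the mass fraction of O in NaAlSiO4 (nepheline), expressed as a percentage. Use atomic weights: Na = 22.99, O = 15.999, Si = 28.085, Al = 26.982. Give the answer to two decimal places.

45.05 mass %

Formula mass = 1·22.99 + 1·26.982 + 1·28.085 + 4·15.999 = 142.053 g/mol, of which 63.996 g is O.
So O makes up 63.996/142.053 = 0.4505 of the mass, i.e. 45.05%.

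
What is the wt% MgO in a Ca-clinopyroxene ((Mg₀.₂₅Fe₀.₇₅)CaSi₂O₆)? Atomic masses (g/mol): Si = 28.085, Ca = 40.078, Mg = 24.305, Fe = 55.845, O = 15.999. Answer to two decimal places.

Formula mass = 240.202 g/mol.
0.25 Mg → 0.2500 mol MgO per formula unit; M(MgO) = 40.304, so MgO mass = 10.076 g.
10.076/240.202 × 100 = 4.19 wt%.

4.19 wt%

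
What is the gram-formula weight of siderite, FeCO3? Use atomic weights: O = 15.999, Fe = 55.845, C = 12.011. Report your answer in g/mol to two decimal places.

M = 1·55.845 + 1·12.011 + 3·15.999

115.85 g/mol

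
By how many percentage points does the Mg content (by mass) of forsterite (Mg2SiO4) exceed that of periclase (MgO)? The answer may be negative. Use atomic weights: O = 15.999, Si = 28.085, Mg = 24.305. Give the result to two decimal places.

-25.75 percentage points

Mg in Mg2SiO4: molar mass 140.691 g/mol; 2×24.305 = 48.610 g → 34.55 wt%.
Mg in MgO: molar mass 40.304 g/mol; 1×24.305 = 24.305 g → 60.30 wt%.
Difference = 34.55 − 60.30 = -25.75 percentage points.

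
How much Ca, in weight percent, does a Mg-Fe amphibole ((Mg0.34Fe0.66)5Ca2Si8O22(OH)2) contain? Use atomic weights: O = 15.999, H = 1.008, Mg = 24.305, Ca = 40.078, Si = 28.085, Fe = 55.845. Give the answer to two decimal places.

8.75 weight percent

M((Mg0.34Fe0.66)5Ca2Si8O22(OH)2) = 916.435 g/mol.
Ca contributes 2 × 40.078 = 80.156 g per mole.
80.156/916.435 = 0.0875 → 8.75%.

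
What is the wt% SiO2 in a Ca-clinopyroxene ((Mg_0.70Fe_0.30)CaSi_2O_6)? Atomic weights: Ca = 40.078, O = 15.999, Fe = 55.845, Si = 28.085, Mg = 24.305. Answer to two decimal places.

Molar mass of (Mg_0.70Fe_0.30)CaSi_2O_6 = 0.70×24.305 + 0.30×55.845 + 1×40.078 + 2×28.085 + 6×15.999 = 226.009 g/mol.
Each formula unit contains 2 Si, equivalent to 2/1 = 2.0000 mol SiO2.
M(SiO2) = 1×28.085 + 2×15.999 = 60.083 g/mol.
Mass of SiO2 per formula unit = 2.0000 × 60.083 = 120.166 g.
SiO2 wt% = 120.166 / 226.009 × 100 = 53.17%.

53.17 wt%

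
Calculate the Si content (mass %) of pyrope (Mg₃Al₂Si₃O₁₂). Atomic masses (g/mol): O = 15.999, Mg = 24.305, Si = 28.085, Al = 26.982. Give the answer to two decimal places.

20.90 mass %

Molar mass of Mg₃Al₂Si₃O₁₂: 3*24.305 + 2*26.982 + 3*28.085 + 12*15.999 = 403.122 g/mol.
Mass of Si per formula unit: 3 × 28.085 = 84.255 g.
Weight fraction Si = 84.255 / 403.122 = 0.2090.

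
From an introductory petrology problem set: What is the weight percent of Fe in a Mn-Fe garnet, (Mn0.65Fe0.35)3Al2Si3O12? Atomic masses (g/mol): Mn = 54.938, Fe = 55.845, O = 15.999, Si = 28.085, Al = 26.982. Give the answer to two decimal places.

M((Mn0.65Fe0.35)3Al2Si3O12) = 495.973 g/mol.
Fe contributes 1.05 × 55.845 = 58.637 g per mole.
58.637/495.973 = 0.1182 → 11.82%.

11.82 weight percent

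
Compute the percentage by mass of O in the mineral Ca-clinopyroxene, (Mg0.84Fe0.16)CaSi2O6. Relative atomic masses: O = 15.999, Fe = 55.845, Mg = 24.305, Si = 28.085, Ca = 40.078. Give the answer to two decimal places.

Formula mass = 0.84·24.305 + 0.16·55.845 + 1·40.078 + 2·28.085 + 6·15.999 = 221.593 g/mol, of which 95.994 g is O.
So O makes up 95.994/221.593 = 0.4332 of the mass, i.e. 43.32%.

43.32 wt%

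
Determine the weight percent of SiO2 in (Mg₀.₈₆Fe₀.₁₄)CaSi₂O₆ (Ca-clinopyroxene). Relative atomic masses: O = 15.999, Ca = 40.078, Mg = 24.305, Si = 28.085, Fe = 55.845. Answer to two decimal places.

Molar mass of (Mg₀.₈₆Fe₀.₁₄)CaSi₂O₆ = 0.86*24.305 + 0.14*55.845 + 1*40.078 + 2*28.085 + 6*15.999 = 220.963 g/mol.
Each formula unit contains 2 Si, equivalent to 2/1 = 2.0000 mol SiO2.
M(SiO2) = 1×28.085 + 2×15.999 = 60.083 g/mol.
Mass of SiO2 per formula unit = 2.0000 × 60.083 = 120.166 g.
SiO2 wt% = 120.166 / 220.963 × 100 = 54.38%.

54.38 wt%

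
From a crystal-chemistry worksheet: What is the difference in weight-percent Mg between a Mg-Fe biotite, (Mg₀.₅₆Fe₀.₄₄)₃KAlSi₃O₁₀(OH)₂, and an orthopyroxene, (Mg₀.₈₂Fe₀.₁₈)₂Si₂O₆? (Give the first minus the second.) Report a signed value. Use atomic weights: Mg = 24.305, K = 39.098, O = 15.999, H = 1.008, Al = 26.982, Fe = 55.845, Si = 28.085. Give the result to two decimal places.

-9.89 percentage points

Mg in (Mg₀.₅₆Fe₀.₄₄)₃KAlSi₃O₁₀(OH)₂: molar mass 458.887 g/mol; 1.68×24.305 = 40.832 g → 8.90 wt%.
Mg in (Mg₀.₈₂Fe₀.₁₈)₂Si₂O₆: molar mass 212.128 g/mol; 1.64×24.305 = 39.860 g → 18.79 wt%.
Difference = 8.90 − 18.79 = -9.89 percentage points.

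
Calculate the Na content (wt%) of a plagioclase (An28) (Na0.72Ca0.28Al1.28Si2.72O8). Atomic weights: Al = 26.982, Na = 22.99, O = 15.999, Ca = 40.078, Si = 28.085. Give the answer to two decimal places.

6.21 wt%

M(Na0.72Ca0.28Al1.28Si2.72O8) = 266.695 g/mol.
Na contributes 0.72 × 22.99 = 16.553 g per mole.
16.553/266.695 = 0.0621 → 6.21%.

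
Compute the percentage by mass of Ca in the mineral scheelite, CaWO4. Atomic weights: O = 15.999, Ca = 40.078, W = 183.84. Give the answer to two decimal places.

M(CaWO4) = 287.914 g/mol.
Ca contributes 1 × 40.078 = 40.078 g per mole.
40.078/287.914 = 0.1392 → 13.92%.

13.92 weight percent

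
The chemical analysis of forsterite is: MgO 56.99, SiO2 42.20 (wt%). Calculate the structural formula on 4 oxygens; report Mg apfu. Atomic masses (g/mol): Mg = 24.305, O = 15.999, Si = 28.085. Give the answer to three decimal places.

56.99 wt% MgO ÷ 40.304 g/mol = 1.41400 mol, giving 1.41400 Mg and 1.41400 O.
42.20 wt% SiO2 ÷ 60.083 g/mol = 0.70236 mol, giving 0.70236 Si and 1.40472 O.
Oxygen sums to 2.81872; scaling by 4/2.81872 = 1.41908 puts the formula on 4 O.
Mg: 1.41400 × 1.41908 = 2.007 atoms per formula unit.

2.007 Mg apfu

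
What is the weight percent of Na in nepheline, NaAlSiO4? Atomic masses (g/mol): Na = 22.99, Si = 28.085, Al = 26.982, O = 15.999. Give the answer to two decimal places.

M(NaAlSiO4) = 142.053 g/mol.
Na contributes 1 × 22.99 = 22.990 g per mole.
22.990/142.053 = 0.1618 → 16.18%.

16.18 mass %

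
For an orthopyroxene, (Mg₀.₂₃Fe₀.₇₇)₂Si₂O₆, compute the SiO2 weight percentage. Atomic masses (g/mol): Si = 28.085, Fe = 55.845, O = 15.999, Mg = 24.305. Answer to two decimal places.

Molar mass of (Mg₀.₂₃Fe₀.₇₇)₂Si₂O₆ = 0.46*24.305 + 1.54*55.845 + 2*28.085 + 6*15.999 = 249.346 g/mol.
Each formula unit contains 2 Si, equivalent to 2/1 = 2.0000 mol SiO2.
M(SiO2) = 1×28.085 + 2×15.999 = 60.083 g/mol.
Mass of SiO2 per formula unit = 2.0000 × 60.083 = 120.166 g.
SiO2 wt% = 120.166 / 249.346 × 100 = 48.19%.

48.19 wt%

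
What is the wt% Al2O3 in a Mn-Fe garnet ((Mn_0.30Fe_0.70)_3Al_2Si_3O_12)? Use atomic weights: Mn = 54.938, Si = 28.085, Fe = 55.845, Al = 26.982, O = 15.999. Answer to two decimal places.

20.52 wt%

Formula mass = 496.926 g/mol.
2 Al → 1.0000 mol Al2O3 per formula unit; M(Al2O3) = 101.961, so Al2O3 mass = 101.961 g.
101.961/496.926 × 100 = 20.52 wt%.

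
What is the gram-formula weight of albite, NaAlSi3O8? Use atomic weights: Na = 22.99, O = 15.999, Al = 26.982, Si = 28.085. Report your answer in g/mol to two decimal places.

The formula mass is the sum 1*22.99 + 1*26.982 + 3*28.085 + 8*15.999.

262.22 g/mol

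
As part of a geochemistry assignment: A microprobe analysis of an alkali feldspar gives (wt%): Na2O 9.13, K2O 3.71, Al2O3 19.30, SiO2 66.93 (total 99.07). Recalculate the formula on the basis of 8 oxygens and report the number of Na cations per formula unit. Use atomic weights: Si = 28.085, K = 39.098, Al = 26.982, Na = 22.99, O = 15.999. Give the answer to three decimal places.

0.790 Na apfu

Na2O (M=61.979): mol = 0.14731; Na = 0.29462, O = 0.14731.
K2O (M=94.195): mol = 0.03939; K = 0.07878, O = 0.03939.
Al2O3 (M=101.961): mol = 0.18929; Al = 0.37858, O = 0.56787.
SiO2 (M=60.083): mol = 1.11396; Si = 1.11396, O = 2.22792.
ΣO = 2.98249; factor = 8/ΣO = 2.68232.
Na apfu = 0.29462 × 2.68232 = 0.790.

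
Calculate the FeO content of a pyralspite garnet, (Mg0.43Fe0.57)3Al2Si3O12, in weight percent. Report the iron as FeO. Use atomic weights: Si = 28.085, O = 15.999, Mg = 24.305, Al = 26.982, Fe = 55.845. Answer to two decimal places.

26.88 wt%

M((Mg0.43Fe0.57)3Al2Si3O12) = 457.055 g/mol; M(FeO) = 71.844 g/mol.
Moles FeO per formula unit = 1.71 Fe ÷ 1 = 1.7100.
FeO fraction = (1.7100 × 71.844) / 457.055 = 122.853/457.055 = 0.2688.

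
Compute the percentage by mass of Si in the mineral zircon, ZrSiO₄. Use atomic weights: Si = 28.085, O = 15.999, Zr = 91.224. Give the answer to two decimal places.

15.32 mass %

Formula mass = 1·91.224 + 1·28.085 + 4·15.999 = 183.305 g/mol, of which 28.085 g is Si.
So Si makes up 28.085/183.305 = 0.1532 of the mass, i.e. 15.32%.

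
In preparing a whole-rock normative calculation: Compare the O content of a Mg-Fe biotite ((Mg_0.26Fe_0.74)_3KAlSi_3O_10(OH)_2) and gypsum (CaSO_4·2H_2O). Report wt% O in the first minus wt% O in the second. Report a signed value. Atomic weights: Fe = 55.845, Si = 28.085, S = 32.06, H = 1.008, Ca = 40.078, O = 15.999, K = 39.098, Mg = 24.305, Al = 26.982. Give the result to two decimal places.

-16.36 percentage points

O in (Mg_0.26Fe_0.74)_3KAlSi_3O_10(OH)_2: molar mass 487.273 g/mol; 12×15.999 = 191.988 g → 39.40 wt%.
O in CaSO_4·2H_2O: molar mass 172.164 g/mol; 6×15.999 = 95.994 g → 55.76 wt%.
Difference = 39.40 − 55.76 = -16.36 percentage points.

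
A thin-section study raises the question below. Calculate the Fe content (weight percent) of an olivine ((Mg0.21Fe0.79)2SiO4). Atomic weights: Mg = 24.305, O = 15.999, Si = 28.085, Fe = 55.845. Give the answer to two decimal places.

46.31 weight percent

Molar mass of (Mg0.21Fe0.79)2SiO4: 0.42·24.305 + 1.58·55.845 + 1·28.085 + 4·15.999 = 190.524 g/mol.
Mass of Fe per formula unit: 1.58 × 55.845 = 88.235 g.
Weight fraction Fe = 88.235 / 190.524 = 0.4631.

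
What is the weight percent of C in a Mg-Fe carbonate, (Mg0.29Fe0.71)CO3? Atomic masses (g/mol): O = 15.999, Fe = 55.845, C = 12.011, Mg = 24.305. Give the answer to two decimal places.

11.26 mass %

M((Mg0.29Fe0.71)CO3) = 106.706 g/mol.
C contributes 1 × 12.011 = 12.011 g per mole.
12.011/106.706 = 0.1126 → 11.26%.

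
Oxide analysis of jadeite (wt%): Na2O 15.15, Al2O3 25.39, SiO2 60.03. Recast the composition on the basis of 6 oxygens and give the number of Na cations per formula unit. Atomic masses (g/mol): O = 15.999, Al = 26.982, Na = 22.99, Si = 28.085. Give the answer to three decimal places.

Na2O (M=61.979): mol = 0.24444; Na = 0.48888, O = 0.24444.
Al2O3 (M=101.961): mol = 0.24902; Al = 0.49804, O = 0.74706.
SiO2 (M=60.083): mol = 0.99912; Si = 0.99912, O = 1.99824.
ΣO = 2.98974; factor = 6/ΣO = 2.00686.
Na apfu = 0.48888 × 2.00686 = 0.981.

0.981 Na apfu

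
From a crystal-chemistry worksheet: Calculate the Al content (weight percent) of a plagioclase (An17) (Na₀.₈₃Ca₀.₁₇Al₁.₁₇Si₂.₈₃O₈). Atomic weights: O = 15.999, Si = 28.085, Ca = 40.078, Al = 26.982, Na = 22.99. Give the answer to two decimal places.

M(Na₀.₈₃Ca₀.₁₇Al₁.₁₇Si₂.₈₃O₈) = 264.936 g/mol.
Al contributes 1.17 × 26.982 = 31.569 g per mole.
31.569/264.936 = 0.1192 → 11.92%.

11.92 weight percent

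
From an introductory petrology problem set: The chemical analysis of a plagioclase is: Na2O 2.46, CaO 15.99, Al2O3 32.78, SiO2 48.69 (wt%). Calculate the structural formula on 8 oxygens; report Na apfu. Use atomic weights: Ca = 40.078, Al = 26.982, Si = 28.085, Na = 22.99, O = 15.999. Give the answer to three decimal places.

Na2O: 2.46/61.979 = 0.03969 mol → 0.07938 mol Na, 0.03969 mol O.
CaO: 15.99/56.077 = 0.28514 mol → 0.28514 mol Ca, 0.28514 mol O.
Al2O3: 32.78/101.961 = 0.32150 mol → 0.64300 mol Al, 0.96450 mol O.
SiO2: 48.69/60.083 = 0.81038 mol → 0.81038 mol Si, 1.62076 mol O.
Total oxygen = 2.91009 mol. Normalization factor = 8/2.91009 = 2.74906.
Na per 8 O = 0.07938 × 2.74906 = 0.218.

0.218 Na apfu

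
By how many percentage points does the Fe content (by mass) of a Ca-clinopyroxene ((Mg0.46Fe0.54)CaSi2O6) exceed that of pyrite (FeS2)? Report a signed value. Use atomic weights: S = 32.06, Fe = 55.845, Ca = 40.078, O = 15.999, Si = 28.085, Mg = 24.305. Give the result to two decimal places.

M((Mg0.46Fe0.54)CaSi2O6) = 233.579 g/mol, so wt% Fe = 30.156/233.579 × 100 = 12.91%.
M(FeS2) = 119.965 g/mol, so wt% Fe = 55.845/119.965 × 100 = 46.55%.
12.91 − 46.55 = -33.64 pp.

-33.64 percentage points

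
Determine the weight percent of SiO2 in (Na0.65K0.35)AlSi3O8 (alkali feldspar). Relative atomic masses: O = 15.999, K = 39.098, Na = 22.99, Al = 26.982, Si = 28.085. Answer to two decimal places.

Molar mass of (Na0.65K0.35)AlSi3O8 = 0.65×22.99 + 0.35×39.098 + 1×26.982 + 3×28.085 + 8×15.999 = 267.857 g/mol.
Each formula unit contains 3 Si, equivalent to 3/1 = 3.0000 mol SiO2.
M(SiO2) = 1×28.085 + 2×15.999 = 60.083 g/mol.
Mass of SiO2 per formula unit = 3.0000 × 60.083 = 180.249 g.
SiO2 wt% = 180.249 / 267.857 × 100 = 67.29%.

67.29 wt%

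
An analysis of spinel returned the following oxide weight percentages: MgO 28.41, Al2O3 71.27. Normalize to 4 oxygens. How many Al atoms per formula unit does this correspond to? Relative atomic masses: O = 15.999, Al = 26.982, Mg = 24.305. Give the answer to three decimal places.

1.996 Al apfu

MgO (M=40.304): mol = 0.70489; Mg = 0.70489, O = 0.70489.
Al2O3 (M=101.961): mol = 0.69899; Al = 1.39798, O = 2.09697.
ΣO = 2.80186; factor = 4/ΣO = 1.42762.
Al apfu = 1.39798 × 1.42762 = 1.996.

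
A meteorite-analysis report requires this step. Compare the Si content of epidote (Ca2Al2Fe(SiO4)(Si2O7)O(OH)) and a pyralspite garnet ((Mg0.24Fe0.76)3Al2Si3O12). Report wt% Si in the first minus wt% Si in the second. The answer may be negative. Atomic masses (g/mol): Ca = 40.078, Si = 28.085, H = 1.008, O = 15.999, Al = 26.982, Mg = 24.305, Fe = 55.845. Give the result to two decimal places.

-0.30 percentage points

M(Ca2Al2Fe(SiO4)(Si2O7)O(OH)) = 483.215 g/mol, so wt% Si = 84.255/483.215 × 100 = 17.44%.
M((Mg0.24Fe0.76)3Al2Si3O12) = 475.033 g/mol, so wt% Si = 84.255/475.033 × 100 = 17.74%.
17.44 − 17.74 = -0.30 pp.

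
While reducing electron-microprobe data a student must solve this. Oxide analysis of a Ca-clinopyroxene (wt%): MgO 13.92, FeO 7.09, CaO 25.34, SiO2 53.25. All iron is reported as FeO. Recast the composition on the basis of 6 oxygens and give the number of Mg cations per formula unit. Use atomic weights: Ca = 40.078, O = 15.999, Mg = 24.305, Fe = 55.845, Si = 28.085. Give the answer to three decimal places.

0.777 Mg apfu

MgO: 13.92/40.304 = 0.34538 mol → 0.34538 mol Mg, 0.34538 mol O.
FeO: 7.09/71.844 = 0.09869 mol → 0.09869 mol Fe, 0.09869 mol O.
CaO: 25.34/56.077 = 0.45188 mol → 0.45188 mol Ca, 0.45188 mol O.
SiO2: 53.25/60.083 = 0.88627 mol → 0.88627 mol Si, 1.77254 mol O.
Total oxygen = 2.66849 mol. Normalization factor = 6/2.66849 = 2.24846.
Mg per 6 O = 0.34538 × 2.24846 = 0.777.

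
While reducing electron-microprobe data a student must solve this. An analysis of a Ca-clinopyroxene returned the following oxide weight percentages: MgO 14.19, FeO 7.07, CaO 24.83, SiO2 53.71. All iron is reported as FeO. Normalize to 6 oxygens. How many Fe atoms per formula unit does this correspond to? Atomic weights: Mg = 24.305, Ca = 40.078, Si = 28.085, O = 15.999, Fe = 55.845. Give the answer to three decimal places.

0.220 Fe apfu

MgO (M=40.304): mol = 0.35207; Mg = 0.35207, O = 0.35207.
FeO (M=71.844): mol = 0.09841; Fe = 0.09841, O = 0.09841.
CaO (M=56.077): mol = 0.44278; Ca = 0.44278, O = 0.44278.
SiO2 (M=60.083): mol = 0.89393; Si = 0.89393, O = 1.78786.
ΣO = 2.68112; factor = 6/ΣO = 2.23787.
Fe apfu = 0.09841 × 2.23787 = 0.220.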